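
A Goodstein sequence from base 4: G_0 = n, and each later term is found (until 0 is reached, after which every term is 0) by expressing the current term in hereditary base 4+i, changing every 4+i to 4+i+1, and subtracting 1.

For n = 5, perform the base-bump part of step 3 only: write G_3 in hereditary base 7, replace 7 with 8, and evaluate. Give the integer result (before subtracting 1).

(0) 5|_4 = 4 + 1 ↦ 5 + 1|_5 = 6 ⇒ 5
(1) 5|_5 = 5 ↦ 6|_6 = 6 ⇒ 5
(2) 5|_6 = 5 ↦ 5|_7 = 5 ⇒ 4
(3) 4|_7 = 4 ↦ 4|_8 = 4 ⇒ 3

4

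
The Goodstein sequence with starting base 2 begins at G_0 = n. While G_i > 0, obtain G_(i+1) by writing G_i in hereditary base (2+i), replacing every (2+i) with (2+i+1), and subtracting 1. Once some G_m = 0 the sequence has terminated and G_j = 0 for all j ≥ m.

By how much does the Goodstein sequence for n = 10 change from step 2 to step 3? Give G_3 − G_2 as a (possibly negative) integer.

step 0: 10 = 2^(2 + 1) + 2; sub 3 for 2: 3^(3 + 1) + 3; = 84; G_1 = 84−1 = 83
step 1: 83 = 3^(3 + 1) + 2; sub 4 for 3: 4^(4 + 1) + 2; = 1026; G_2 = 1026−1 = 1025
step 2: 1025 = 4^(4 + 1) + 1; sub 5 for 4: 5^(5 + 1) + 1; = 15626; G_3 = 15626−1 = 15625

14600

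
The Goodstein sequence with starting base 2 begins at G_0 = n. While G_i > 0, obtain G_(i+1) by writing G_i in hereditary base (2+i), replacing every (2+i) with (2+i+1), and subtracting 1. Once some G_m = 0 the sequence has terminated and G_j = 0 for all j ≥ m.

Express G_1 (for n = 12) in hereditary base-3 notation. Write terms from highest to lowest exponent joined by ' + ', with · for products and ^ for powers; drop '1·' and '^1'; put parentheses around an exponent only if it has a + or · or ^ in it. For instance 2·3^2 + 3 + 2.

12 —HB2→ 2^(2 + 1) + 2^2 —bump→ 3^(3 + 1) + 3^3 = 108 —(−1)→ 107
107 —HB3→ 3^(3 + 1) + 2·3^2 + 2·3 + 2 —bump→ 4^(4 + 1) + 2·4^2 + 2·4 + 2 = 1066 —(−1)→ 1065

3^(3 + 1) + 2·3^2 + 2·3 + 2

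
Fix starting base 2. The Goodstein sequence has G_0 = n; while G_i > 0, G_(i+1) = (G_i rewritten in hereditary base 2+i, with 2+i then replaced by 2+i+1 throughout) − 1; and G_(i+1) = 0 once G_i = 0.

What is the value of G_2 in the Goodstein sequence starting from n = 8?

553

G_0=8  [base 2] 2^(2 + 1)  →[2↦3]→  3^(3 + 1) = 81  −1 ⇒ G_1=80
G_1=80  [base 3] 2·3^3 + 2·3^2 + 2·3 + 2  →[3↦4]→  2·4^4 + 2·4^2 + 2·4 + 2 = 554  −1 ⇒ G_2=553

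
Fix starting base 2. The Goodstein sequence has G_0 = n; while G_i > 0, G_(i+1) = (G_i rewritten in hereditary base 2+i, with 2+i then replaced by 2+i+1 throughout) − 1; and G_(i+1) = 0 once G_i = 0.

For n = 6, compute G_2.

6 —HB2→ 2^2 + 2 —bump→ 3^3 + 3 = 30 —(−1)→ 29
29 —HB3→ 3^3 + 2 —bump→ 4^4 + 2 = 258 —(−1)→ 257
257 —HB4→ 4^4 + 1 —bump→ 5^5 + 1 = 3126 —(−1)→ 3125

257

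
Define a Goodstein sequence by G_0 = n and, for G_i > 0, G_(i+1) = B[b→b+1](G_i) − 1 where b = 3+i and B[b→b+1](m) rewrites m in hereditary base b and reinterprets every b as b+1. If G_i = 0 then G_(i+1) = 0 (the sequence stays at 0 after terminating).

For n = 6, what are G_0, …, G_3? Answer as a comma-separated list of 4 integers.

6, 7, 7, 7

base 3: 6 = 2·3; at 4: 2·4 = 8; next = 7
base 4: 7 = 4 + 3; at 5: 5 + 3 = 8; next = 7
base 5: 7 = 5 + 2; at 6: 6 + 2 = 8; next = 7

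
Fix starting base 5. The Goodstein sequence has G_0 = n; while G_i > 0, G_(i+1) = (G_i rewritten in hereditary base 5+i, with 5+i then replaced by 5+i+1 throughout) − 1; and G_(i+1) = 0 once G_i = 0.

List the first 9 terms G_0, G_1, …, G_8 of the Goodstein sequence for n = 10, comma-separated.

G_0=10  [base 5] 2·5  →[5↦6]→  2·6 = 12  −1 ⇒ G_1=11
G_1=11  [base 6] 6 + 5  →[6↦7]→  7 + 5 = 12  −1 ⇒ G_2=11
G_2=11  [base 7] 7 + 4  →[7↦8]→  8 + 4 = 12  −1 ⇒ G_3=11
G_3=11  [base 8] 8 + 3  →[8↦9]→  9 + 3 = 12  −1 ⇒ G_4=11
G_4=11  [base 9] 9 + 2  →[9↦10]→  10 + 2 = 12  −1 ⇒ G_5=11
G_5=11  [base 10] 10 + 1  →[10↦11]→  11 + 1 = 12  −1 ⇒ G_6=11
G_6=11  [base 11] 11  →[11↦12]→  12 = 12  −1 ⇒ G_7=11
G_7=11  [base 12] 11  →[12↦13]→  11 = 11  −1 ⇒ G_8=10

10, 11, 11, 11, 11, 11, 11, 11, 10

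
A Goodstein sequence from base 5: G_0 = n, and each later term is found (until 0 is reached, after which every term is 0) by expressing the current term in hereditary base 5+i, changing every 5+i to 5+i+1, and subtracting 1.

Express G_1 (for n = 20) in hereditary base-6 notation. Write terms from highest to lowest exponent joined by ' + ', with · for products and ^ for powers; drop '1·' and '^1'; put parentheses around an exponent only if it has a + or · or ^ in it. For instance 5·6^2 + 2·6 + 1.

3·6 + 5

20 —HB5→ 4·5 —bump→ 4·6 = 24 —(−1)→ 23
23 —HB6→ 3·6 + 5 —bump→ 3·7 + 5 = 26 —(−1)→ 25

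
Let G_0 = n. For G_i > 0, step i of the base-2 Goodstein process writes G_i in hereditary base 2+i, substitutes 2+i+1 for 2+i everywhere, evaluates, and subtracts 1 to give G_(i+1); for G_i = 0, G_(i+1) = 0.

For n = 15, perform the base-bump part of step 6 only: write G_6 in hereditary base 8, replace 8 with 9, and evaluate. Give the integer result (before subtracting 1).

(0) 15|_2 = 2^(2 + 1) + 2^2 + 2 + 1 ↦ 3^(3 + 1) + 3^3 + 3 + 1|_3 = 112 ⇒ 111
(1) 111|_3 = 3^(3 + 1) + 3^3 + 3 ↦ 4^(4 + 1) + 4^4 + 4|_4 = 1284 ⇒ 1283
(2) 1283|_4 = 4^(4 + 1) + 4^4 + 3 ↦ 5^(5 + 1) + 5^5 + 3|_5 = 18753 ⇒ 18752
(3) 18752|_5 = 5^(5 + 1) + 5^5 + 2 ↦ 6^(6 + 1) + 6^6 + 2|_6 = 326594 ⇒ 326593
(4) 326593|_6 = 6^(6 + 1) + 6^6 + 1 ↦ 7^(7 + 1) + 7^7 + 1|_7 = 6588345 ⇒ 6588344
(5) 6588344|_7 = 7^(7 + 1) + 7^7 ↦ 8^(8 + 1) + 8^8|_8 = 150994944 ⇒ 150994943

3524450281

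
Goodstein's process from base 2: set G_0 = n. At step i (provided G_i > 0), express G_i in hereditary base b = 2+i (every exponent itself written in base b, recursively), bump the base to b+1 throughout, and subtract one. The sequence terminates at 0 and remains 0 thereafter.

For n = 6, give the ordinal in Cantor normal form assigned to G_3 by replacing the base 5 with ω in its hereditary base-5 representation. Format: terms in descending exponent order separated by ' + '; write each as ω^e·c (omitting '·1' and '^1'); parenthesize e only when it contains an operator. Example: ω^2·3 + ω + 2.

ω^ω

6 —HB2→ 2^2 + 2 —bump→ 3^3 + 3 = 30 —(−1)→ 29
29 —HB3→ 3^3 + 2 —bump→ 4^4 + 2 = 258 —(−1)→ 257
257 —HB4→ 4^4 + 1 —bump→ 5^5 + 1 = 3126 —(−1)→ 3125
3125 —HB5→ 5^5 —bump→ 6^6 = 46656 —(−1)→ 46655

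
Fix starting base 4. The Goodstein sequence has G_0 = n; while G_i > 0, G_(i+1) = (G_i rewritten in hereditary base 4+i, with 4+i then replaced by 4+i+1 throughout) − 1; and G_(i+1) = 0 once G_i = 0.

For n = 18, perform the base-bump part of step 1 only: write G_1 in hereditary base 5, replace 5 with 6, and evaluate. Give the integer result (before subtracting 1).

37

base 4: 18 = 4^2 + 2; at 5: 5^2 + 2 = 27; next = 26
base 5: 26 = 5^2 + 1; at 6: 6^2 + 1 = 37; next = 36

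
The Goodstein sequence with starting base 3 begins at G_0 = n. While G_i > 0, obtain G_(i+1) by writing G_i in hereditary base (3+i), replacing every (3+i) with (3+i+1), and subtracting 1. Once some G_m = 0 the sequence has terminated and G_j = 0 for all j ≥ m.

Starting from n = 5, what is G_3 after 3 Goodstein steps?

5

base 3: 5 = 3 + 2; at 4: 4 + 2 = 6; next = 5
base 4: 5 = 4 + 1; at 5: 5 + 1 = 6; next = 5
base 5: 5 = 5; at 6: 6 = 6; next = 5
base 6: 5 = 5; at 7: 5 = 5; next = 4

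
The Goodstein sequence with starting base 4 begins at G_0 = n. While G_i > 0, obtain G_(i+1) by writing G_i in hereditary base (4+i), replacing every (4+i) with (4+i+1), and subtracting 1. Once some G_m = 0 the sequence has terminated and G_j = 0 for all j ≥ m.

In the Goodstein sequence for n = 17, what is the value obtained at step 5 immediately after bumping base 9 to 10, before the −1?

17 —HB4→ 4^2 + 1 —bump→ 5^2 + 1 = 26 —(−1)→ 25
25 —HB5→ 5^2 —bump→ 6^2 = 36 —(−1)→ 35
35 —HB6→ 5·6 + 5 —bump→ 5·7 + 5 = 40 —(−1)→ 39
39 —HB7→ 5·7 + 4 —bump→ 5·8 + 4 = 44 —(−1)→ 43
43 —HB8→ 5·8 + 3 —bump→ 5·9 + 3 = 48 —(−1)→ 47

52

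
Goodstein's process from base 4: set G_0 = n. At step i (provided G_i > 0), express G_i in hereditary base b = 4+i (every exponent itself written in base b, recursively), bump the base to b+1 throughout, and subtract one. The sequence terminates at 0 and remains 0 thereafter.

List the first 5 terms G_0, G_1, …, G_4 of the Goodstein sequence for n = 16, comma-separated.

16, 24, 27, 30, 33

G_0=16  [base 4] 4^2  →[4↦5]→  5^2 = 25  −1 ⇒ G_1=24
G_1=24  [base 5] 4·5 + 4  →[5↦6]→  4·6 + 4 = 28  −1 ⇒ G_2=27
G_2=27  [base 6] 4·6 + 3  →[6↦7]→  4·7 + 3 = 31  −1 ⇒ G_3=30
G_3=30  [base 7] 4·7 + 2  →[7↦8]→  4·8 + 2 = 34  −1 ⇒ G_4=33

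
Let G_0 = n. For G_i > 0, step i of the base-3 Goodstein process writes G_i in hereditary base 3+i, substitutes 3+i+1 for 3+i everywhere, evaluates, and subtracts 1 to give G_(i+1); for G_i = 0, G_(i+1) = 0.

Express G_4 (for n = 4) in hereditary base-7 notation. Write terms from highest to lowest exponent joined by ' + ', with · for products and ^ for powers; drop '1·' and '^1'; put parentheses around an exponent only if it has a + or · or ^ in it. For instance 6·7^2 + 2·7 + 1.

2

G_0=4  [base 3] 3 + 1  →[3↦4]→  4 + 1 = 5  −1 ⇒ G_1=4
G_1=4  [base 4] 4  →[4↦5]→  5 = 5  −1 ⇒ G_2=4
G_2=4  [base 5] 4  →[5↦6]→  4 = 4  −1 ⇒ G_3=3
G_3=3  [base 6] 3  →[6↦7]→  3 = 3  −1 ⇒ G_4=2
G_4=2  [base 7] 2  →[7↦8]→  2 = 2  −1 ⇒ G_5=1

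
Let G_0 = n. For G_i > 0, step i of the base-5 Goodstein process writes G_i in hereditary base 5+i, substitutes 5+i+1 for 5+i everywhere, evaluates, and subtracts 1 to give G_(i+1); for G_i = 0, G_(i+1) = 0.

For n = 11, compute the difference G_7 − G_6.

G_0 = 11. HB_5(11) = 2·5 + 1. Bump = 13. G_1 = 12.
G_1 = 12. HB_6(12) = 2·6. Bump = 14. G_2 = 13.
G_2 = 13. HB_7(13) = 7 + 6. Bump = 14. G_3 = 13.
G_3 = 13. HB_8(13) = 8 + 5. Bump = 14. G_4 = 13.
G_4 = 13. HB_9(13) = 9 + 4. Bump = 14. G_5 = 13.
G_5 = 13. HB_10(13) = 10 + 3. Bump = 14. G_6 = 13.
G_6 = 13. HB_11(13) = 11 + 2. Bump = 14. G_7 = 13.

0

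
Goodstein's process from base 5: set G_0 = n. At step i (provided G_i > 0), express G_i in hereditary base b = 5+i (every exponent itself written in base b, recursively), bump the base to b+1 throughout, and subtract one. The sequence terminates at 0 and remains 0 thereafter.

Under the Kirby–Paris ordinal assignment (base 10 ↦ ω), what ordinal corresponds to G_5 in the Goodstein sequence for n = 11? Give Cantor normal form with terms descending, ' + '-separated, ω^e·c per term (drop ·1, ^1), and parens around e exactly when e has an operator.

step 0: 11 = 2·5 + 1; sub 6 for 5: 2·6 + 1; = 13; G_1 = 13−1 = 12
step 1: 12 = 2·6; sub 7 for 6: 2·7; = 14; G_2 = 14−1 = 13
step 2: 13 = 7 + 6; sub 8 for 7: 8 + 6; = 14; G_3 = 14−1 = 13
step 3: 13 = 8 + 5; sub 9 for 8: 9 + 5; = 14; G_4 = 14−1 = 13
step 4: 13 = 9 + 4; sub 10 for 9: 10 + 4; = 14; G_5 = 14−1 = 13
step 5: 13 = 10 + 3; sub 11 for 10: 11 + 3; = 14; G_6 = 14−1 = 13

ω + 3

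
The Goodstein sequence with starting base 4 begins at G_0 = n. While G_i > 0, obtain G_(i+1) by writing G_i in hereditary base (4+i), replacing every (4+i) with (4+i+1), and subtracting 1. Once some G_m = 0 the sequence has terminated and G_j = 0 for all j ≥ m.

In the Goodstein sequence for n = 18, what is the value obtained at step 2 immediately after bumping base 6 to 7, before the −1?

G_0=18  [base 4] 4^2 + 2  →[4↦5]→  5^2 + 2 = 27  −1 ⇒ G_1=26
G_1=26  [base 5] 5^2 + 1  →[5↦6]→  6^2 + 1 = 37  −1 ⇒ G_2=36

49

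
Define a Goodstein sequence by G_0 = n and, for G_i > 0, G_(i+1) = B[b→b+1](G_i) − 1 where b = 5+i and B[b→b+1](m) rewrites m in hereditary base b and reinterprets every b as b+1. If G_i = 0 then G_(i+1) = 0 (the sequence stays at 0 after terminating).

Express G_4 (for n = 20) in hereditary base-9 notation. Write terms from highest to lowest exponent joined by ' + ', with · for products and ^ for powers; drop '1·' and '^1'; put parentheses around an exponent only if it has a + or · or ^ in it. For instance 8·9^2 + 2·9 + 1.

20 —HB5→ 4·5 —bump→ 4·6 = 24 —(−1)→ 23
23 —HB6→ 3·6 + 5 —bump→ 3·7 + 5 = 26 —(−1)→ 25
25 —HB7→ 3·7 + 4 —bump→ 3·8 + 4 = 28 —(−1)→ 27
27 —HB8→ 3·8 + 3 —bump→ 3·9 + 3 = 30 —(−1)→ 29
29 —HB9→ 3·9 + 2 —bump→ 3·10 + 2 = 32 —(−1)→ 31

3·9 + 2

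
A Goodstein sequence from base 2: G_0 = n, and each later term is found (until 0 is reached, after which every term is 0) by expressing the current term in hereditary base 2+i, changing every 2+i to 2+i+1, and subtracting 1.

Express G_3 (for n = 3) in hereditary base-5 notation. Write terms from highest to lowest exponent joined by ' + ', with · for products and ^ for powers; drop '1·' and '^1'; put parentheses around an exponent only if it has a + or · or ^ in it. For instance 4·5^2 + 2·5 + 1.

2

i=0: 3 = 2 + 1 (b=2); 2→3: 3 + 1 = 4; 4−1 = 3
i=1: 3 = 3 (b=3); 3→4: 4 = 4; 4−1 = 3
i=2: 3 = 3 (b=4); 4→5: 3 = 3; 3−1 = 2
i=3: 2 = 2 (b=5); 5→6: 2 = 2; 2−1 = 1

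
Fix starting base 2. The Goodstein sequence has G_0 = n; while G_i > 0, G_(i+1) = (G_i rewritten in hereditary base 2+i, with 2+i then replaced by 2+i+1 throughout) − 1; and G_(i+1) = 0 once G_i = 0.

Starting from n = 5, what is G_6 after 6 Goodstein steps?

1751

i=0: 5 = 2^2 + 1 (b=2); 2→3: 3^3 + 1 = 28; 28−1 = 27
i=1: 27 = 3^3 (b=3); 3→4: 4^4 = 256; 256−1 = 255
i=2: 255 = 3·4^3 + 3·4^2 + 3·4 + 3 (b=4); 4→5: 3·5^3 + 3·5^2 + 3·5 + 3 = 468; 468−1 = 467
i=3: 467 = 3·5^3 + 3·5^2 + 3·5 + 2 (b=5); 5→6: 3·6^3 + 3·6^2 + 3·6 + 2 = 776; 776−1 = 775
i=4: 775 = 3·6^3 + 3·6^2 + 3·6 + 1 (b=6); 6→7: 3·7^3 + 3·7^2 + 3·7 + 1 = 1198; 1198−1 = 1197
i=5: 1197 = 3·7^3 + 3·7^2 + 3·7 (b=7); 7→8: 3·8^3 + 3·8^2 + 3·8 = 1752; 1752−1 = 1751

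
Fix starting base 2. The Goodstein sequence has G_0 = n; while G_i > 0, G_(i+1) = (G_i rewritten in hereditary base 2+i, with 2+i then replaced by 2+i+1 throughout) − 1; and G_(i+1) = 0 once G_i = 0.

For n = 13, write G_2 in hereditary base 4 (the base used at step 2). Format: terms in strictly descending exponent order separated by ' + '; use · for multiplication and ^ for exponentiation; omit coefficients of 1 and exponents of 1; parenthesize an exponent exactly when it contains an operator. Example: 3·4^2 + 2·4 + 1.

4^(4 + 1) + 3·4^3 + 3·4^2 + 3·4 + 3

base 2: 13 = 2^(2 + 1) + 2^2 + 1; at 3: 3^(3 + 1) + 3^3 + 1 = 109; next = 108
base 3: 108 = 3^(3 + 1) + 3^3; at 4: 4^(4 + 1) + 4^4 = 1280; next = 1279
base 4: 1279 = 4^(4 + 1) + 3·4^3 + 3·4^2 + 3·4 + 3; at 5: 5^(5 + 1) + 3·5^3 + 3·5^2 + 3·5 + 3 = 16093; next = 16092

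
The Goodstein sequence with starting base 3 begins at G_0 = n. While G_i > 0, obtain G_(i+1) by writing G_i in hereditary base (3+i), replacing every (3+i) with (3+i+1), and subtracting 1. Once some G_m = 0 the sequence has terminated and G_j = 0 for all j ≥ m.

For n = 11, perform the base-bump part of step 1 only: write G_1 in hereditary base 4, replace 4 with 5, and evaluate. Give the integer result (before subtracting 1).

G_0 = 11. HB_3(11) = 3^2 + 2. Bump = 18. G_1 = 17.
G_1 = 17. HB_4(17) = 4^2 + 1. Bump = 26. G_2 = 25.

26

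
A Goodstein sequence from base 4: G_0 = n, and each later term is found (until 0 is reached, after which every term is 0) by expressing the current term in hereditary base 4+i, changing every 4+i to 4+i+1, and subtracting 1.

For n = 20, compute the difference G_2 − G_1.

10

step 0: 20 = 4^2 + 4; sub 5 for 4: 5^2 + 5; = 30; G_1 = 30−1 = 29
step 1: 29 = 5^2 + 4; sub 6 for 5: 6^2 + 4; = 40; G_2 = 40−1 = 39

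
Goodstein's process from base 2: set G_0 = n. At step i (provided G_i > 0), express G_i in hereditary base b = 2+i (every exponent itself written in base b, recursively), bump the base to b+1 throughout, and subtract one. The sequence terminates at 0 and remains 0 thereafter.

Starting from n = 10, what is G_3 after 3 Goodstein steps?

15625

step 0: 10 = 2^(2 + 1) + 2; sub 3 for 2: 3^(3 + 1) + 3; = 84; G_1 = 84−1 = 83
step 1: 83 = 3^(3 + 1) + 2; sub 4 for 3: 4^(4 + 1) + 2; = 1026; G_2 = 1026−1 = 1025
step 2: 1025 = 4^(4 + 1) + 1; sub 5 for 4: 5^(5 + 1) + 1; = 15626; G_3 = 15626−1 = 15625
step 3: 15625 = 5^(5 + 1); sub 6 for 5: 6^(6 + 1); = 279936; G_4 = 279936−1 = 279935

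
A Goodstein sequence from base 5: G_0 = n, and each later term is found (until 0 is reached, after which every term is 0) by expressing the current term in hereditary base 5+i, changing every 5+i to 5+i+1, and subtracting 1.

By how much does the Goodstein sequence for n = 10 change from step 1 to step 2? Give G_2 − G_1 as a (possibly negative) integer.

0

10 —HB5→ 2·5 —bump→ 2·6 = 12 —(−1)→ 11
11 —HB6→ 6 + 5 —bump→ 7 + 5 = 12 —(−1)→ 11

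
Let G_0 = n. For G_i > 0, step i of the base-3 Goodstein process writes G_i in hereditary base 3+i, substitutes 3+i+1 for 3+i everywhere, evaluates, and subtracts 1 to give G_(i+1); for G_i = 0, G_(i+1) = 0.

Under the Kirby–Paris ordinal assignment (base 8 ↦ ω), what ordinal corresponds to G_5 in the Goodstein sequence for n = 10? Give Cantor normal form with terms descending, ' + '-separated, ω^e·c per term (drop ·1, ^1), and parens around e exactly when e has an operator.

ω·4 + 1

(0) 10|_3 = 3^2 + 1 ↦ 4^2 + 1|_4 = 17 ⇒ 16
(1) 16|_4 = 4^2 ↦ 5^2|_5 = 25 ⇒ 24
(2) 24|_5 = 4·5 + 4 ↦ 4·6 + 4|_6 = 28 ⇒ 27
(3) 27|_6 = 4·6 + 3 ↦ 4·7 + 3|_7 = 31 ⇒ 30
(4) 30|_7 = 4·7 + 2 ↦ 4·8 + 2|_8 = 34 ⇒ 33
(5) 33|_8 = 4·8 + 1 ↦ 4·9 + 1|_9 = 37 ⇒ 36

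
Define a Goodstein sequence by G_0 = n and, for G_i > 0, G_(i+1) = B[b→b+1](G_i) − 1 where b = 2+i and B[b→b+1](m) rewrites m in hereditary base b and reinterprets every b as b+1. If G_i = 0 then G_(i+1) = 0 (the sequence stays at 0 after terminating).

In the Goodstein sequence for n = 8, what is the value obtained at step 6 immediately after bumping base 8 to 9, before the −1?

774841152

G_0=8  [base 2] 2^(2 + 1)  →[2↦3]→  3^(3 + 1) = 81  −1 ⇒ G_1=80
G_1=80  [base 3] 2·3^3 + 2·3^2 + 2·3 + 2  →[3↦4]→  2·4^4 + 2·4^2 + 2·4 + 2 = 554  −1 ⇒ G_2=553
G_2=553  [base 4] 2·4^4 + 2·4^2 + 2·4 + 1  →[4↦5]→  2·5^5 + 2·5^2 + 2·5 + 1 = 6311  −1 ⇒ G_3=6310
G_3=6310  [base 5] 2·5^5 + 2·5^2 + 2·5  →[5↦6]→  2·6^6 + 2·6^2 + 2·6 = 93396  −1 ⇒ G_4=93395
G_4=93395  [base 6] 2·6^6 + 2·6^2 + 6 + 5  →[6↦7]→  2·7^7 + 2·7^2 + 7 + 5 = 1647196  −1 ⇒ G_5=1647195
G_5=1647195  [base 7] 2·7^7 + 2·7^2 + 7 + 4  →[7↦8]→  2·8^8 + 2·8^2 + 8 + 4 = 33554572  −1 ⇒ G_6=33554571
G_6=33554571  [base 8] 2·8^8 + 2·8^2 + 8 + 3  →[8↦9]→  2·9^9 + 2·9^2 + 9 + 3 = 774841152  −1 ⇒ G_7=774841151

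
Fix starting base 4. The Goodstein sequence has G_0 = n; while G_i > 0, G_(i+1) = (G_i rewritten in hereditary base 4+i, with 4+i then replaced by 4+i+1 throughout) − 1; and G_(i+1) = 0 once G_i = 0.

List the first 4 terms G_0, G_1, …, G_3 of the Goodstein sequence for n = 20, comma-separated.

(0) 20|_4 = 4^2 + 4 ↦ 5^2 + 5|_5 = 30 ⇒ 29
(1) 29|_5 = 5^2 + 4 ↦ 6^2 + 4|_6 = 40 ⇒ 39
(2) 39|_6 = 6^2 + 3 ↦ 7^2 + 3|_7 = 52 ⇒ 51

20, 29, 39, 51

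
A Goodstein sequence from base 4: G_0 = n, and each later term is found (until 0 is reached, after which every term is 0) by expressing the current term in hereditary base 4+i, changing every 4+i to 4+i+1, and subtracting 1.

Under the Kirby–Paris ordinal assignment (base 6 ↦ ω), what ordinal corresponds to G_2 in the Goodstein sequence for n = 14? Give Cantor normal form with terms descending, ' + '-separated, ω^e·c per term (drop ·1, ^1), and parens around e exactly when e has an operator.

G_0=14  [base 4] 3·4 + 2  →[4↦5]→  3·5 + 2 = 17  −1 ⇒ G_1=16
G_1=16  [base 5] 3·5 + 1  →[5↦6]→  3·6 + 1 = 19  −1 ⇒ G_2=18
G_2=18  [base 6] 3·6  →[6↦7]→  3·7 = 21  −1 ⇒ G_3=20

ω·3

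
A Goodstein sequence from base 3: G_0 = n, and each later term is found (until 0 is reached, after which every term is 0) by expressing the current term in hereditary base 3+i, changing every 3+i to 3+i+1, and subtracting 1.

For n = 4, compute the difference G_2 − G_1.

0

base 3: 4 = 3 + 1; at 4: 4 + 1 = 5; next = 4
base 4: 4 = 4; at 5: 5 = 5; next = 4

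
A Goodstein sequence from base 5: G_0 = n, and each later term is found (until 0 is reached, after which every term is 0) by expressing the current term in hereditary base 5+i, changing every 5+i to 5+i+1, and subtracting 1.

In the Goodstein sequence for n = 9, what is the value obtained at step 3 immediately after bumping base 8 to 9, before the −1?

10

G_0 = 9. HB_5(9) = 5 + 4. Bump = 10. G_1 = 9.
G_1 = 9. HB_6(9) = 6 + 3. Bump = 10. G_2 = 9.
G_2 = 9. HB_7(9) = 7 + 2. Bump = 10. G_3 = 9.
G_3 = 9. HB_8(9) = 8 + 1. Bump = 10. G_4 = 9.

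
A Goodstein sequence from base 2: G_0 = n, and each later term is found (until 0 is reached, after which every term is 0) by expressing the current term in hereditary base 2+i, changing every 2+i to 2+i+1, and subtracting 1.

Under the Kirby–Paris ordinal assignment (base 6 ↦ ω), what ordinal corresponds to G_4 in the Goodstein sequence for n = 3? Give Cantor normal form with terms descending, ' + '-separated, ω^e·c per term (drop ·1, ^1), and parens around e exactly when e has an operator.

1

3 —HB2→ 2 + 1 —bump→ 3 + 1 = 4 —(−1)→ 3
3 —HB3→ 3 —bump→ 4 = 4 —(−1)→ 3
3 —HB4→ 3 —bump→ 3 = 3 —(−1)→ 2
2 —HB5→ 2 —bump→ 2 = 2 —(−1)→ 1
1 —HB6→ 1 —bump→ 1 = 1 —(−1)→ 0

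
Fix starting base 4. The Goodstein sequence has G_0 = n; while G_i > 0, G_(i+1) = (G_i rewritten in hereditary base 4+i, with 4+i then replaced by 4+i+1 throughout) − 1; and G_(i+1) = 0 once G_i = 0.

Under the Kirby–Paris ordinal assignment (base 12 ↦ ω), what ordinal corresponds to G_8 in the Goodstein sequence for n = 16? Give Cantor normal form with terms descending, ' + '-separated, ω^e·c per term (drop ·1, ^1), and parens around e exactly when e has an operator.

ω·3 + 7

i=0: 16 = 4^2 (b=4); 4→5: 5^2 = 25; 25−1 = 24
i=1: 24 = 4·5 + 4 (b=5); 5→6: 4·6 + 4 = 28; 28−1 = 27
i=2: 27 = 4·6 + 3 (b=6); 6→7: 4·7 + 3 = 31; 31−1 = 30
i=3: 30 = 4·7 + 2 (b=7); 7→8: 4·8 + 2 = 34; 34−1 = 33
i=4: 33 = 4·8 + 1 (b=8); 8→9: 4·9 + 1 = 37; 37−1 = 36
i=5: 36 = 4·9 (b=9); 9→10: 4·10 = 40; 40−1 = 39
i=6: 39 = 3·10 + 9 (b=10); 10→11: 3·11 + 9 = 42; 42−1 = 41
i=7: 41 = 3·11 + 8 (b=11); 11→12: 3·12 + 8 = 44; 44−1 = 43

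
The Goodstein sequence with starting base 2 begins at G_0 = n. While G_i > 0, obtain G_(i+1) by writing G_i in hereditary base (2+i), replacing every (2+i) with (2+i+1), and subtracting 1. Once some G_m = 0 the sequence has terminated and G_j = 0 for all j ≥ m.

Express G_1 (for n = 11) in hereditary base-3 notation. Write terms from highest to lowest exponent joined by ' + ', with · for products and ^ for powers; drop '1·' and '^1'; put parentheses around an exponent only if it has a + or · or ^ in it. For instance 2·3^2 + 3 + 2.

11 —HB2→ 2^(2 + 1) + 2 + 1 —bump→ 3^(3 + 1) + 3 + 1 = 85 —(−1)→ 84
84 —HB3→ 3^(3 + 1) + 3 —bump→ 4^(4 + 1) + 4 = 1028 —(−1)→ 1027

3^(3 + 1) + 3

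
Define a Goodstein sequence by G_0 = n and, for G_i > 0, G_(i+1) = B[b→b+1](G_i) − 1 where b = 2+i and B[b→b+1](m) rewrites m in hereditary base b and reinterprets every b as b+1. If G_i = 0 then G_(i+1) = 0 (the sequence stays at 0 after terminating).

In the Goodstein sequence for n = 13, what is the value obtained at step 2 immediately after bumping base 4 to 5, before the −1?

16093

step 0: 13 = 2^(2 + 1) + 2^2 + 1; sub 3 for 2: 3^(3 + 1) + 3^3 + 1; = 109; G_1 = 109−1 = 108
step 1: 108 = 3^(3 + 1) + 3^3; sub 4 for 3: 4^(4 + 1) + 4^4; = 1280; G_2 = 1280−1 = 1279
step 2: 1279 = 4^(4 + 1) + 3·4^3 + 3·4^2 + 3·4 + 3; sub 5 for 4: 5^(5 + 1) + 3·5^3 + 3·5^2 + 3·5 + 3; = 16093; G_3 = 16093−1 = 16092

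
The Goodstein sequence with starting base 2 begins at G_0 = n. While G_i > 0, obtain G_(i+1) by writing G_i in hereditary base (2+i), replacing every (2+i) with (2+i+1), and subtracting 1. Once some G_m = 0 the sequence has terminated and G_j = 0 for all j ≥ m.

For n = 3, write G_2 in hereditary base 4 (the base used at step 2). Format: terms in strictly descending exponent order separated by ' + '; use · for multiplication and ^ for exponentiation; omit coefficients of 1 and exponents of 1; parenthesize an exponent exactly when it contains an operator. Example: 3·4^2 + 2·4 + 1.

G_0=3  [base 2] 2 + 1  →[2↦3]→  3 + 1 = 4  −1 ⇒ G_1=3
G_1=3  [base 3] 3  →[3↦4]→  4 = 4  −1 ⇒ G_2=3
G_2=3  [base 4] 3  →[4↦5]→  3 = 3  −1 ⇒ G_3=2

3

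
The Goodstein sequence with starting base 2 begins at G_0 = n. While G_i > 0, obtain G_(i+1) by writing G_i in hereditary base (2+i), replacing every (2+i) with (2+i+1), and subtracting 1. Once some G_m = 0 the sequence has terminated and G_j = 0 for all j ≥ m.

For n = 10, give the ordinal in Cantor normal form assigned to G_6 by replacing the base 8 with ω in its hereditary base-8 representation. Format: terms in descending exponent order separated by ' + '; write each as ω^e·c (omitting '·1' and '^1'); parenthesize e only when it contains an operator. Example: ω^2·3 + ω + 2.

i=0: 10 = 2^(2 + 1) + 2 (b=2); 2→3: 3^(3 + 1) + 3 = 84; 84−1 = 83
i=1: 83 = 3^(3 + 1) + 2 (b=3); 3→4: 4^(4 + 1) + 2 = 1026; 1026−1 = 1025
i=2: 1025 = 4^(4 + 1) + 1 (b=4); 4→5: 5^(5 + 1) + 1 = 15626; 15626−1 = 15625
i=3: 15625 = 5^(5 + 1) (b=5); 5→6: 6^(6 + 1) = 279936; 279936−1 = 279935
i=4: 279935 = 5·6^6 + 5·6^5 + 5·6^4 + 5·6^3 + 5·6^2 + 5·6 + 5 (b=6); 6→7: 5·7^7 + 5·7^5 + 5·7^4 + 5·7^3 + 5·7^2 + 5·7 + 5 = 4215755; 4215755−1 = 4215754
i=5: 4215754 = 5·7^7 + 5·7^5 + 5·7^4 + 5·7^3 + 5·7^2 + 5·7 + 4 (b=7); 7→8: 5·8^8 + 5·8^5 + 5·8^4 + 5·8^3 + 5·8^2 + 5·8 + 4 = 84073324; 84073324−1 = 84073323

ω^ω·5 + ω^5·5 + ω^4·5 + ω^3·5 + ω^2·5 + ω·5 + 3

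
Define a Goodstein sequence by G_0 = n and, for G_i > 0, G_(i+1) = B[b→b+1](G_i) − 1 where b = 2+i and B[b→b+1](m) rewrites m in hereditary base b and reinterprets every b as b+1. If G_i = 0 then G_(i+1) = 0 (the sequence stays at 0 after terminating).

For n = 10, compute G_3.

15625

[0] 10 ≡ 2^(2 + 1) + 2 (base 2). Lift 3: 84. −1: 83.
[1] 83 ≡ 3^(3 + 1) + 2 (base 3). Lift 4: 1026. −1: 1025.
[2] 1025 ≡ 4^(4 + 1) + 1 (base 4). Lift 5: 15626. −1: 15625.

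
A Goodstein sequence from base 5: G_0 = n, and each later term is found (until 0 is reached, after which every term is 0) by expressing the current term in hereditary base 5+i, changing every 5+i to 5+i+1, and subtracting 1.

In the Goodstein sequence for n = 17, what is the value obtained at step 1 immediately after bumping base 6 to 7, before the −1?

22

G_0=17  [base 5] 3·5 + 2  →[5↦6]→  3·6 + 2 = 20  −1 ⇒ G_1=19
G_1=19  [base 6] 3·6 + 1  →[6↦7]→  3·7 + 1 = 22  −1 ⇒ G_2=21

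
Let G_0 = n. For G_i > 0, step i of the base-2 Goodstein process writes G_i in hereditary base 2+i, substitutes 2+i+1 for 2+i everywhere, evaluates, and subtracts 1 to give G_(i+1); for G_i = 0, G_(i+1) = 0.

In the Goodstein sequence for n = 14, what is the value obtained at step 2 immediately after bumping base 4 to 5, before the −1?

step 0: 14 = 2^(2 + 1) + 2^2 + 2; sub 3 for 2: 3^(3 + 1) + 3^3 + 3; = 111; G_1 = 111−1 = 110
step 1: 110 = 3^(3 + 1) + 3^3 + 2; sub 4 for 3: 4^(4 + 1) + 4^4 + 2; = 1282; G_2 = 1282−1 = 1281

18751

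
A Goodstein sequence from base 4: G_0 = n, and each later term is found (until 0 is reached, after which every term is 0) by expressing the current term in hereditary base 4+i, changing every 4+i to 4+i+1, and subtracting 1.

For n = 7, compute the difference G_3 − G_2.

[0] 7 ≡ 4 + 3 (base 4). Lift 5: 8. −1: 7.
[1] 7 ≡ 5 + 2 (base 5). Lift 6: 8. −1: 7.
[2] 7 ≡ 6 + 1 (base 6). Lift 7: 8. −1: 7.

0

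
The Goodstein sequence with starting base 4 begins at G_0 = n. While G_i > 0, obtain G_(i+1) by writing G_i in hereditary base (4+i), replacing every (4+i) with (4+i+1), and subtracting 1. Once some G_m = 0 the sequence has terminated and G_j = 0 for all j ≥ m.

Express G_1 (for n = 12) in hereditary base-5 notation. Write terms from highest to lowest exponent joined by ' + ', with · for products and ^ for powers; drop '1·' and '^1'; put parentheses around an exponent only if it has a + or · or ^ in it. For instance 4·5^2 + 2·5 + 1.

G_0 = 12. HB_4(12) = 3·4. Bump = 15. G_1 = 14.
G_1 = 14. HB_5(14) = 2·5 + 4. Bump = 16. G_2 = 15.

2·5 + 4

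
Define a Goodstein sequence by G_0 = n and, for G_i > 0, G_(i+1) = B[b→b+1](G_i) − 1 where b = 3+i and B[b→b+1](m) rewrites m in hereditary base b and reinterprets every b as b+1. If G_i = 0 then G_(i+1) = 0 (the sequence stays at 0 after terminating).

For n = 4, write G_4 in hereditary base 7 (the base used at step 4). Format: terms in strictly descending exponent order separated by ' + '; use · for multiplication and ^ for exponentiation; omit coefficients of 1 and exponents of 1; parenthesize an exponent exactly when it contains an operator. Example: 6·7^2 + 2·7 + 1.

(0) 4|_3 = 3 + 1 ↦ 4 + 1|_4 = 5 ⇒ 4
(1) 4|_4 = 4 ↦ 5|_5 = 5 ⇒ 4
(2) 4|_5 = 4 ↦ 4|_6 = 4 ⇒ 3
(3) 3|_6 = 3 ↦ 3|_7 = 3 ⇒ 2
(4) 2|_7 = 2 ↦ 2|_8 = 2 ⇒ 1

2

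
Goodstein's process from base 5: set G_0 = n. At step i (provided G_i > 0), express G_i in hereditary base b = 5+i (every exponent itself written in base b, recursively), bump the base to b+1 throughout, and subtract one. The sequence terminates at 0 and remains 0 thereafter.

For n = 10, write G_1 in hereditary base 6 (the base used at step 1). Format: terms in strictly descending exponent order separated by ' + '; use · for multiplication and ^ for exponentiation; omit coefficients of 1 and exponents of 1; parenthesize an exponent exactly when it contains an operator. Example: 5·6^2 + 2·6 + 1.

6 + 5

(0) 10|_5 = 2·5 ↦ 2·6|_6 = 12 ⇒ 11
(1) 11|_6 = 6 + 5 ↦ 7 + 5|_7 = 12 ⇒ 11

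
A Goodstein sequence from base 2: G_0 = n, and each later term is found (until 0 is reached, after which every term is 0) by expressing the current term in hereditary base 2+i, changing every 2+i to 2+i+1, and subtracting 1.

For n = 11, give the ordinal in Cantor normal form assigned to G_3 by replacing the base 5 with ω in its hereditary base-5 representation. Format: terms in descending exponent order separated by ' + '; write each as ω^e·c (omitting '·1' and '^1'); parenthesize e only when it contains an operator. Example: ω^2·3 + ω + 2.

ω^(ω + 1) + 2

(0) 11|_2 = 2^(2 + 1) + 2 + 1 ↦ 3^(3 + 1) + 3 + 1|_3 = 85 ⇒ 84
(1) 84|_3 = 3^(3 + 1) + 3 ↦ 4^(4 + 1) + 4|_4 = 1028 ⇒ 1027
(2) 1027|_4 = 4^(4 + 1) + 3 ↦ 5^(5 + 1) + 3|_5 = 15628 ⇒ 15627
(3) 15627|_5 = 5^(5 + 1) + 2 ↦ 6^(6 + 1) + 2|_6 = 279938 ⇒ 279937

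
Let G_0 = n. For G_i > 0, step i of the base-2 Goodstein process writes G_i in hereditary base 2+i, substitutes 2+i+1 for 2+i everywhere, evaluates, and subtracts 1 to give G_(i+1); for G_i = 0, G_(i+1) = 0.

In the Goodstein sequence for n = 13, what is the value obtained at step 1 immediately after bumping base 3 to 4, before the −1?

13 —HB2→ 2^(2 + 1) + 2^2 + 1 —bump→ 3^(3 + 1) + 3^3 + 1 = 109 —(−1)→ 108
108 —HB3→ 3^(3 + 1) + 3^3 —bump→ 4^(4 + 1) + 4^4 = 1280 —(−1)→ 1279

1280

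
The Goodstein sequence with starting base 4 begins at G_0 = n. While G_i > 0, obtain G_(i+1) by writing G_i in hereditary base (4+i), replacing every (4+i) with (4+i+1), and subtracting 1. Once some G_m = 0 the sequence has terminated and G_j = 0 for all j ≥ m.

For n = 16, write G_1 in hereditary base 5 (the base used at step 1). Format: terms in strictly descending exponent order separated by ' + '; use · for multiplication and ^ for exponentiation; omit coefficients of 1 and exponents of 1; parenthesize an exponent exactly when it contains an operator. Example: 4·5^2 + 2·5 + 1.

4·5 + 4

base 4: 16 = 4^2; at 5: 5^2 = 25; next = 24
base 5: 24 = 4·5 + 4; at 6: 4·6 + 4 = 28; next = 27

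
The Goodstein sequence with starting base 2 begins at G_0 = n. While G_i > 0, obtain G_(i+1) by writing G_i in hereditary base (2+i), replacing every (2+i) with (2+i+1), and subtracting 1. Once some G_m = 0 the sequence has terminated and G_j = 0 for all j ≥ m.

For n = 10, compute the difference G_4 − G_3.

10 —HB2→ 2^(2 + 1) + 2 —bump→ 3^(3 + 1) + 3 = 84 —(−1)→ 83
83 —HB3→ 3^(3 + 1) + 2 —bump→ 4^(4 + 1) + 2 = 1026 —(−1)→ 1025
1025 —HB4→ 4^(4 + 1) + 1 —bump→ 5^(5 + 1) + 1 = 15626 —(−1)→ 15625
15625 —HB5→ 5^(5 + 1) —bump→ 6^(6 + 1) = 279936 —(−1)→ 279935

264310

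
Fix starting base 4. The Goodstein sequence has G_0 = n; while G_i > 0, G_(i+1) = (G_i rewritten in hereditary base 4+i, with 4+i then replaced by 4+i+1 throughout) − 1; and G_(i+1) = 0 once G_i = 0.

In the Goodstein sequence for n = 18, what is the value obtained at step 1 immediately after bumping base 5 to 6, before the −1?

base 4: 18 = 4^2 + 2; at 5: 5^2 + 2 = 27; next = 26
base 5: 26 = 5^2 + 1; at 6: 6^2 + 1 = 37; next = 36

37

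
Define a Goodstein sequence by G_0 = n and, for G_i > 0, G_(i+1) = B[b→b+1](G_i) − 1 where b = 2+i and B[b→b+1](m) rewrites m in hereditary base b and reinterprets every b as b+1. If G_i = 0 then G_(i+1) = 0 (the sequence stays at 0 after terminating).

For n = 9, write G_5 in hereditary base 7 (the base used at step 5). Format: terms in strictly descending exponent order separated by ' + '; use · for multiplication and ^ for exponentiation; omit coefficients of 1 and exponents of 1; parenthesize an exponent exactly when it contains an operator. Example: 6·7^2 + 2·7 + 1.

3·7^7 + 3·7^3 + 3·7^2 + 3·7

[0] 9 ≡ 2^(2 + 1) + 1 (base 2). Lift 3: 82. −1: 81.
[1] 81 ≡ 3^(3 + 1) (base 3). Lift 4: 1024. −1: 1023.
[2] 1023 ≡ 3·4^4 + 3·4^3 + 3·4^2 + 3·4 + 3 (base 4). Lift 5: 9843. −1: 9842.
[3] 9842 ≡ 3·5^5 + 3·5^3 + 3·5^2 + 3·5 + 2 (base 5). Lift 6: 140744. −1: 140743.
[4] 140743 ≡ 3·6^6 + 3·6^3 + 3·6^2 + 3·6 + 1 (base 6). Lift 7: 2471827. −1: 2471826.
[5] 2471826 ≡ 3·7^7 + 3·7^3 + 3·7^2 + 3·7 (base 7). Lift 8: 50333400. −1: 50333399.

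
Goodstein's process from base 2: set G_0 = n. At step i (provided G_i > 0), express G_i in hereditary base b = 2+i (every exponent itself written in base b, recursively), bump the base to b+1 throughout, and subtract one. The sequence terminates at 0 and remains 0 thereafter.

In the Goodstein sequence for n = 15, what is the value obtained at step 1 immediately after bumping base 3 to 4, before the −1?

1284

(0) 15|_2 = 2^(2 + 1) + 2^2 + 2 + 1 ↦ 3^(3 + 1) + 3^3 + 3 + 1|_3 = 112 ⇒ 111
(1) 111|_3 = 3^(3 + 1) + 3^3 + 3 ↦ 4^(4 + 1) + 4^4 + 4|_4 = 1284 ⇒ 1283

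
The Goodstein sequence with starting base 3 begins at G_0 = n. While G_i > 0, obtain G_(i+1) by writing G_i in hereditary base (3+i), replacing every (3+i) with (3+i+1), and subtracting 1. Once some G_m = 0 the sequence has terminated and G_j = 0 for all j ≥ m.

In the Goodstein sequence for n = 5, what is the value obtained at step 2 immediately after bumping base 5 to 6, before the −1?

[0] 5 ≡ 3 + 2 (base 3). Lift 4: 6. −1: 5.
[1] 5 ≡ 4 + 1 (base 4). Lift 5: 6. −1: 5.
[2] 5 ≡ 5 (base 5). Lift 6: 6. −1: 5.

6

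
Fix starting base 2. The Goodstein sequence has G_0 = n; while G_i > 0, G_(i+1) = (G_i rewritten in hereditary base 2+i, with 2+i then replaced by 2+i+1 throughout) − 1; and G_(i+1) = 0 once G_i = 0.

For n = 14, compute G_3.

18750

i=0: 14 = 2^(2 + 1) + 2^2 + 2 (b=2); 2→3: 3^(3 + 1) + 3^3 + 3 = 111; 111−1 = 110
i=1: 110 = 3^(3 + 1) + 3^3 + 2 (b=3); 3→4: 4^(4 + 1) + 4^4 + 2 = 1282; 1282−1 = 1281
i=2: 1281 = 4^(4 + 1) + 4^4 + 1 (b=4); 4→5: 5^(5 + 1) + 5^5 + 1 = 18751; 18751−1 = 18750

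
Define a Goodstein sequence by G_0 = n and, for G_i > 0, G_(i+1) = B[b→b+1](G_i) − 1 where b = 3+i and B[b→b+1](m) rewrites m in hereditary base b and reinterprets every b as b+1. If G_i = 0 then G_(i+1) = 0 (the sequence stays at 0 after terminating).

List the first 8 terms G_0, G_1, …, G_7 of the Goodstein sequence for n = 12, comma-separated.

12, 19, 27, 37, 49, 63, 69, 75

base 3: 12 = 3^2 + 3; at 4: 4^2 + 4 = 20; next = 19
base 4: 19 = 4^2 + 3; at 5: 5^2 + 3 = 28; next = 27
base 5: 27 = 5^2 + 2; at 6: 6^2 + 2 = 38; next = 37
base 6: 37 = 6^2 + 1; at 7: 7^2 + 1 = 50; next = 49
base 7: 49 = 7^2; at 8: 8^2 = 64; next = 63
base 8: 63 = 7·8 + 7; at 9: 7·9 + 7 = 70; next = 69
base 9: 69 = 7·9 + 6; at 10: 7·10 + 6 = 76; next = 75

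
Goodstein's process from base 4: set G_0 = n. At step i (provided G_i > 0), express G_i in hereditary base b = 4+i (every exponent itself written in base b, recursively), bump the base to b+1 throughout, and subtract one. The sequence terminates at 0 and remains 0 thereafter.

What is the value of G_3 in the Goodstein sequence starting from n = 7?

base 4: 7 = 4 + 3; at 5: 5 + 3 = 8; next = 7
base 5: 7 = 5 + 2; at 6: 6 + 2 = 8; next = 7
base 6: 7 = 6 + 1; at 7: 7 + 1 = 8; next = 7
base 7: 7 = 7; at 8: 8 = 8; next = 7

7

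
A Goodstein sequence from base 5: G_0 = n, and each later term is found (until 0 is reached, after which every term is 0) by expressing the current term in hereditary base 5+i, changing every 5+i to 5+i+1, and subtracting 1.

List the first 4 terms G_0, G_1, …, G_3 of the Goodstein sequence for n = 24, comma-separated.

24, 27, 30, 33

base 5: 24 = 4·5 + 4; at 6: 4·6 + 4 = 28; next = 27
base 6: 27 = 4·6 + 3; at 7: 4·7 + 3 = 31; next = 30
base 7: 30 = 4·7 + 2; at 8: 4·8 + 2 = 34; next = 33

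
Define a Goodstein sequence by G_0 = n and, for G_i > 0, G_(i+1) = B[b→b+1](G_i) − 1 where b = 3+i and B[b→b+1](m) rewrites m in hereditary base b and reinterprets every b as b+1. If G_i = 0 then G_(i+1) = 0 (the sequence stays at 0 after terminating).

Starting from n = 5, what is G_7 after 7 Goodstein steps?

G_0=5  [base 3] 3 + 2  →[3↦4]→  4 + 2 = 6  −1 ⇒ G_1=5
G_1=5  [base 4] 4 + 1  →[4↦5]→  5 + 1 = 6  −1 ⇒ G_2=5
G_2=5  [base 5] 5  →[5↦6]→  6 = 6  −1 ⇒ G_3=5
G_3=5  [base 6] 5  →[6↦7]→  5 = 5  −1 ⇒ G_4=4
G_4=4  [base 7] 4  →[7↦8]→  4 = 4  −1 ⇒ G_5=3
G_5=3  [base 8] 3  →[8↦9]→  3 = 3  −1 ⇒ G_6=2
G_6=2  [base 9] 2  →[9↦10]→  2 = 2  −1 ⇒ G_7=1
G_7=1  [base 10] 1  →[10↦11]→  1 = 1  −1 ⇒ G_8=0

1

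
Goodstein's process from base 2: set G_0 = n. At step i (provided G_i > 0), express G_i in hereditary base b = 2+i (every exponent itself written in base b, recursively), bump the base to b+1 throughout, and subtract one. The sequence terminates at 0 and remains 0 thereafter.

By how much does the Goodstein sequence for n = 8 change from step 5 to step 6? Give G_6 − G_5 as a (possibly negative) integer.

31907376

8 —HB2→ 2^(2 + 1) —bump→ 3^(3 + 1) = 81 —(−1)→ 80
80 —HB3→ 2·3^3 + 2·3^2 + 2·3 + 2 —bump→ 2·4^4 + 2·4^2 + 2·4 + 2 = 554 —(−1)→ 553
553 —HB4→ 2·4^4 + 2·4^2 + 2·4 + 1 —bump→ 2·5^5 + 2·5^2 + 2·5 + 1 = 6311 —(−1)→ 6310
6310 —HB5→ 2·5^5 + 2·5^2 + 2·5 —bump→ 2·6^6 + 2·6^2 + 2·6 = 93396 —(−1)→ 93395
93395 —HB6→ 2·6^6 + 2·6^2 + 6 + 5 —bump→ 2·7^7 + 2·7^2 + 7 + 5 = 1647196 —(−1)→ 1647195
1647195 —HB7→ 2·7^7 + 2·7^2 + 7 + 4 —bump→ 2·8^8 + 2·8^2 + 8 + 4 = 33554572 —(−1)→ 33554571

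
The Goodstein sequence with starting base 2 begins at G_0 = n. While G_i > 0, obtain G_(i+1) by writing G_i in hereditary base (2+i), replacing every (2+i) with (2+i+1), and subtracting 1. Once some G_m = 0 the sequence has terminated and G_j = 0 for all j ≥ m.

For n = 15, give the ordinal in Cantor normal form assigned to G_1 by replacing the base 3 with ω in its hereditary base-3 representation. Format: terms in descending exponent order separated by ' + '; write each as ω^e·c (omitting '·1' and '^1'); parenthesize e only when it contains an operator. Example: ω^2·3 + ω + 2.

ω^(ω + 1) + ω^ω + ω

i=0: 15 = 2^(2 + 1) + 2^2 + 2 + 1 (b=2); 2→3: 3^(3 + 1) + 3^3 + 3 + 1 = 112; 112−1 = 111
i=1: 111 = 3^(3 + 1) + 3^3 + 3 (b=3); 3→4: 4^(4 + 1) + 4^4 + 4 = 1284; 1284−1 = 1283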